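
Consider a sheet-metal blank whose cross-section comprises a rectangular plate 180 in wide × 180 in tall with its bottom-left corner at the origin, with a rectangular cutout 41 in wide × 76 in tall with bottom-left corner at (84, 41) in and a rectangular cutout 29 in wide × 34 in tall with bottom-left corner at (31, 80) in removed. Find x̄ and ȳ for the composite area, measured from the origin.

plate: A = 180 × 180 = 32400.00, centroid at (90.00, 90.00).
hole 1: A = −(41 × 76) = -3116.00, centroid at (104.50, 79.00).
hole 2: A = −(29 × 34) = -986.00, centroid at (45.50, 97.00).
ΣA = 28298.00 in², ΣAx̄ = 2545515.00 in³, ΣAȳ = 2574194.00 in³.
x̄ = 2545515.00/28298.00 = 89.95 in; ȳ = 2574194.00/28298.00 = 90.97 in.

x̄ = 89.95 in, ȳ = 90.97 in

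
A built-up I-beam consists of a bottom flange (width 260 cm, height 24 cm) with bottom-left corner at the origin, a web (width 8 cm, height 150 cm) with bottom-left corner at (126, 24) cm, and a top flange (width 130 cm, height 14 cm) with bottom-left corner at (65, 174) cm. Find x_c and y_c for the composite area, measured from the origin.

bottom flange: A = 260 × 24 = 6240.00, centroid at (130.00, 12.00).
web: A = 8 × 150 = 1200.00, centroid at (130.00, 99.00).
top flange: A = 130 × 14 = 1820.00, centroid at (130.00, 181.00).
ΣA = 9260.00 cm², ΣAx_c = 1203800.00 cm³, ΣAy_c = 523100.00 cm³.
x_c = 1203800.00/9260.00 = 130.00 cm; y_c = 523100.00/9260.00 = 56.49 cm.

x_c = 130.00 cm, y_c = 56.49 cm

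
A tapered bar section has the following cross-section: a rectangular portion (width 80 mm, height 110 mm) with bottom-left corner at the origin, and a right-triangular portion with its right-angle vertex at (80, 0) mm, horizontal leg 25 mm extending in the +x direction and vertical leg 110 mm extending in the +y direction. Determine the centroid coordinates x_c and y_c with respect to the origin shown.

rectangular portion: A = 80 × 110 = 8800.00, centroid at (40.00, 55.00).
triangular portion: A = ½·25·110 = 1375.00, centroid at (88.33, 36.67).
ΣA = 10175.00 mm², ΣAx_c = 473458.33 mm³, ΣAy_c = 534416.67 mm³.
x_c = 473458.33/10175.00 = 46.53 mm; y_c = 534416.67/10175.00 = 52.52 mm.

x_c = 46.53 mm, y_c = 52.52 mm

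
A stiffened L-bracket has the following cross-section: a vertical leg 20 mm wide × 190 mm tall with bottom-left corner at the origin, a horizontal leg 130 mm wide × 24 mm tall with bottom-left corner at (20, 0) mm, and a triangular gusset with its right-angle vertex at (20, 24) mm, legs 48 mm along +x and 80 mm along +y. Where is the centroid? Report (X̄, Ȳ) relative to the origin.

X̄ = 42.12 mm, Ȳ = 56.08 mm

Part | A | x̄ᵢ | ȳᵢ | A·x̄ᵢ | A·ȳᵢ
vertical leg | 3800.00 | 10.00 | 95.00 | 38000.00 | 361000.00
horizontal leg | 3120.00 | 85.00 | 12.00 | 265200.00 | 37440.00
gusset | 1920.00 | 36.00 | 50.67 | 69120.00 | 97280.00
Σ | 8840.00 |  |  | 372320.00 | 495720.00
X̄ = 372320.00 / 8840.00 = 42.12 mm
Ȳ = 495720.00 / 8840.00 = 56.08 mm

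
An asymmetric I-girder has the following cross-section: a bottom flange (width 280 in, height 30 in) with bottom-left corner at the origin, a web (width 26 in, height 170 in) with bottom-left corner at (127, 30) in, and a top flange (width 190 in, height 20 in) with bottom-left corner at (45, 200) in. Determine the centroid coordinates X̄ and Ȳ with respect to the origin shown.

X̄ = 140.00 in, Ȳ = 86.18 in

bottom flange: A = 280 × 30 = 8400.00, centroid at (140.00, 15.00).
web: A = 26 × 170 = 4420.00, centroid at (140.00, 115.00).
top flange: A = 190 × 20 = 3800.00, centroid at (140.00, 210.00).
ΣA = 16620.00 in²
ΣAX̄ = (8400.00)(140.00) + (4420.00)(140.00) + (3800.00)(140.00) = 2326800.00 in³
ΣAȲ = (8400.00)(15.00) + (4420.00)(115.00) + (3800.00)(210.00) = 1432300.00 in³
X̄ = 2326800.00 / 16620.00 = 140.00 in
Ȳ = 1432300.00 / 16620.00 = 86.18 in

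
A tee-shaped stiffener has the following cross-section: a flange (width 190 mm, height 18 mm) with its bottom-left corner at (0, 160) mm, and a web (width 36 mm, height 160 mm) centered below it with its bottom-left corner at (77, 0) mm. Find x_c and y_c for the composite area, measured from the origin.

web: A = 36 × 160 = 5760.00, centroid at (95.00, 80.00).
flange: A = 190 × 18 = 3420.00, centroid at (95.00, 169.00).
ΣA = 9180.00 mm²
ΣAx_c = (5760.00)(95.00) + (3420.00)(95.00) = 872100.00 mm³
ΣAy_c = (5760.00)(80.00) + (3420.00)(169.00) = 1038780.00 mm³
x_c = 872100.00 / 9180.00 = 95.00 mm
y_c = 1038780.00 / 9180.00 = 113.16 mm

x_c = 95.00 mm, y_c = 113.16 mm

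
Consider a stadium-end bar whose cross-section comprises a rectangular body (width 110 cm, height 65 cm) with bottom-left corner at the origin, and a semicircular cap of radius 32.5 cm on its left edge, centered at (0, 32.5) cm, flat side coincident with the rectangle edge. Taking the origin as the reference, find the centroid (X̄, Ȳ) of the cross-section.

X̄ = 42.04 cm, Ȳ = 32.50 cm

rectangular body: A = 110 × 65 = 7150.00, centroid at (55.00, 32.50).
semicircular end: A = ½π·32.5² = 1659.15, centroid at (-13.79, 32.50).
ΣA = 8809.15 cm², ΣAX̄ = 370364.58 cm³, ΣAȲ = 286297.49 cm³.
X̄ = 370364.58/8809.15 = 42.04 cm; Ȳ = 286297.49/8809.15 = 32.50 cm.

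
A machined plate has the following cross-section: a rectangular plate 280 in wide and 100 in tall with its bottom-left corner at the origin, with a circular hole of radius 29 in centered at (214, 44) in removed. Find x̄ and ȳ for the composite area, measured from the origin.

x̄ = 132.29 in, ȳ = 50.63 in

Part | A | x̄ᵢ | ȳᵢ | A·x̄ᵢ | A·ȳᵢ
plate | 28000.00 | 140.00 | 50.00 | 3920000.00 | 1400000.00
hole | -2642.08 | 214.00 | 44.00 | -565405.00 | -116251.49
Σ | 25357.92 |  |  | 3354595.00 | 1283748.51
x̄ = 3354595.00 / 25357.92 = 132.29 in
ȳ = 1283748.51 / 25357.92 = 50.63 in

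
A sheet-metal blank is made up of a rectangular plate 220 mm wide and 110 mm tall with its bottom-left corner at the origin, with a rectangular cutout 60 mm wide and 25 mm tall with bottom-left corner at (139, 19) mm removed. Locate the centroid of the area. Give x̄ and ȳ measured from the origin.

x̄ = 106.10 mm, ȳ = 56.55 mm

plate: A = 220 × 110 = 24200.00, centroid at (110.00, 55.00).
hole: A = −(60 × 25) = -1500.00, centroid at (169.00, 31.50).
ΣA = 22700.00 mm²
ΣAx̄ = (24200.00)(110.00) + (-1500.00)(169.00) = 2408500.00 mm³
ΣAȳ = (24200.00)(55.00) + (-1500.00)(31.50) = 1283750.00 mm³
x̄ = 2408500.00 / 22700.00 = 106.10 mm
ȳ = 1283750.00 / 22700.00 = 56.55 mm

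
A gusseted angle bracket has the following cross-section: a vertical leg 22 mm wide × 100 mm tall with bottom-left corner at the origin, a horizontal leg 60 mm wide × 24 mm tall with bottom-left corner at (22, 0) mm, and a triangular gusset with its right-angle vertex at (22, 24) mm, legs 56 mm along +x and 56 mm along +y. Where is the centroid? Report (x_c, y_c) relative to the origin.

x_c = 31.27 mm, y_c = 37.29 mm

vertical leg: A = 22 × 100 = 2200.00, centroid at (11.00, 50.00).
horizontal leg: A = 60 × 24 = 1440.00, centroid at (52.00, 12.00).
gusset: A = ½·56·56 = 1568.00, centroid at (40.67, 42.67).
ΣA = 5208.00 mm², ΣAx_c = 162845.33 mm³, ΣAy_c = 194181.33 mm³.
x_c = 162845.33/5208.00 = 31.27 mm; y_c = 194181.33/5208.00 = 37.29 mm.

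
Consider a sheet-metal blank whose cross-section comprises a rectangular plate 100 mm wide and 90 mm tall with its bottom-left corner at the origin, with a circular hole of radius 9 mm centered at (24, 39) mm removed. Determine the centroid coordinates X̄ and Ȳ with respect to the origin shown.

X̄ = 50.76 mm, Ȳ = 45.17 mm

plate: A = 100 × 90 = 9000.00, centroid at (50.00, 45.00).
hole: A = −π·9² = -254.47, centroid at (24.00, 39.00).
ΣA = 8745.53 mm²
ΣAX̄ = (9000.00)(50.00) + (-254.47)(24.00) = 443892.74 mm³
ΣAȲ = (9000.00)(45.00) + (-254.47)(39.00) = 395075.71 mm³
X̄ = 443892.74 / 8745.53 = 50.76 mm
Ȳ = 395075.71 / 8745.53 = 45.17 mm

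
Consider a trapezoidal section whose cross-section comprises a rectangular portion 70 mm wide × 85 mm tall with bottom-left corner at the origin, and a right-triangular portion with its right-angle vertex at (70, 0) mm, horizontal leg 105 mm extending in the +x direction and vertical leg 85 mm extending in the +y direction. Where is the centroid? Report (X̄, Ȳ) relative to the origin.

rectangular portion: A = 70 × 85 = 5950.00, centroid at (35.00, 42.50).
triangular portion: A = ½·105·85 = 4462.50, centroid at (105.00, 28.33).
ΣA = 10412.50 mm²
ΣAX̄ = (5950.00)(35.00) + (4462.50)(105.00) = 676812.50 mm³
ΣAȲ = (5950.00)(42.50) + (4462.50)(28.33) = 379312.50 mm³
X̄ = 676812.50 / 10412.50 = 65.00 mm
Ȳ = 379312.50 / 10412.50 = 36.43 mm

X̄ = 65.00 mm, Ȳ = 36.43 mm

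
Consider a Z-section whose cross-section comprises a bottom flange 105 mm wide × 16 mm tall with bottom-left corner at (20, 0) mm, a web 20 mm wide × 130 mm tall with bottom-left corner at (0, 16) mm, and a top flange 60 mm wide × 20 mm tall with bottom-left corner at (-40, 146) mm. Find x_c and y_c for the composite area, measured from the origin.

Part | A | x̄ᵢ | ȳᵢ | A·x̄ᵢ | A·ȳᵢ
bottom flange | 1680.00 | 72.50 | 8.00 | 121800.00 | 13440.00
web | 2600.00 | 10.00 | 81.00 | 26000.00 | 210600.00
top flange | 1200.00 | -10.00 | 156.00 | -12000.00 | 187200.00
Σ | 5480.00 |  |  | 135800.00 | 411240.00
x_c = 135800.00 / 5480.00 = 24.78 mm
y_c = 411240.00 / 5480.00 = 75.04 mm

x_c = 24.78 mm, y_c = 75.04 mm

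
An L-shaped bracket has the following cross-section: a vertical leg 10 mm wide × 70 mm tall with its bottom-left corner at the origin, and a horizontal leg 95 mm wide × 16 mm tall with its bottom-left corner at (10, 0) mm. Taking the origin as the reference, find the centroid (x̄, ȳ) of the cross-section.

x̄ = 40.95 mm, ȳ = 16.51 mm

Part | A | x̄ᵢ | ȳᵢ | A·x̄ᵢ | A·ȳᵢ
vertical leg | 700.00 | 5.00 | 35.00 | 3500.00 | 24500.00
horizontal leg | 1520.00 | 57.50 | 8.00 | 87400.00 | 12160.00
Σ | 2220.00 |  |  | 90900.00 | 36660.00
x̄ = 90900.00 / 2220.00 = 40.95 mm
ȳ = 36660.00 / 2220.00 = 16.51 mm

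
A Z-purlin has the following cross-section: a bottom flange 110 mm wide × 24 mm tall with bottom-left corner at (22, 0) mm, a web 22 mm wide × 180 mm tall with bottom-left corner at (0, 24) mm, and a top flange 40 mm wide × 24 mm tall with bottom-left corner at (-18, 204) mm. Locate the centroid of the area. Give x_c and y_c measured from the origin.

bottom flange: A = 110 × 24 = 2640.00, centroid at (77.00, 12.00).
web: A = 22 × 180 = 3960.00, centroid at (11.00, 114.00).
top flange: A = 40 × 24 = 960.00, centroid at (2.00, 216.00).
ΣA = 7560.00 mm², ΣAx_c = 248760.00 mm³, ΣAy_c = 690480.00 mm³.
x_c = 248760.00/7560.00 = 32.90 mm; y_c = 690480.00/7560.00 = 91.33 mm.

x_c = 32.90 mm, y_c = 91.33 mm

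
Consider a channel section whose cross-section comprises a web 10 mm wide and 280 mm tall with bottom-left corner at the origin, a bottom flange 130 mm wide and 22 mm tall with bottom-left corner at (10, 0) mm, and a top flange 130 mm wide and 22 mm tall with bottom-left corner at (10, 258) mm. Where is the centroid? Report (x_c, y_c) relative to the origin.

web: A = 10 × 280 = 2800.00, centroid at (5.00, 140.00).
bottom flange: A = 130 × 22 = 2860.00, centroid at (75.00, 11.00).
top flange: A = 130 × 22 = 2860.00, centroid at (75.00, 269.00).
ΣA = 8520.00 mm², ΣAx_c = 443000.00 mm³, ΣAy_c = 1192800.00 mm³.
x_c = 443000.00/8520.00 = 52.00 mm; y_c = 1192800.00/8520.00 = 140.00 mm.

x_c = 52.00 mm, y_c = 140.00 mm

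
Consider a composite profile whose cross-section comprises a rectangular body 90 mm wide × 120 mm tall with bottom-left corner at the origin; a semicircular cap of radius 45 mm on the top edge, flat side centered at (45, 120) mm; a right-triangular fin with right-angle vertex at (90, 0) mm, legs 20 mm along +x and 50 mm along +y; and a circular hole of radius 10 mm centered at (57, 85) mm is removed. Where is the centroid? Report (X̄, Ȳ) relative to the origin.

X̄ = 46.56 mm, Ȳ = 75.68 mm

rectangular body: A = 90 × 120 = 10800.00, centroid at (45.00, 60.00).
semicircular top: A = ½π·45² = 3180.86, centroid at (45.00, 139.10).
triangular fin: A = ½·20·50 = 500.00, centroid at (96.67, 16.67).
hole: A = −π·10² = -314.16, centroid at (57.00, 85.00).
ΣA = 14166.70 mm², ΣAX̄ = 659565.07 mm³, ΣAȲ = 1072083.30 mm³.
X̄ = 659565.07/14166.70 = 46.56 mm; Ȳ = 1072083.30/14166.70 = 75.68 mm.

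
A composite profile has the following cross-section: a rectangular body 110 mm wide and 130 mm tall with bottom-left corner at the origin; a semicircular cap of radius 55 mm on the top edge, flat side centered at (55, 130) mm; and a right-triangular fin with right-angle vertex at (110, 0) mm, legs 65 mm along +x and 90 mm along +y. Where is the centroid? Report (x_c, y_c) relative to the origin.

rectangular body: A = 110 × 130 = 14300.00, centroid at (55.00, 65.00).
semicircular top: A = ½π·55² = 4751.66, centroid at (55.00, 153.34).
triangular fin: A = ½·65·90 = 2925.00, centroid at (131.67, 30.00).
ΣA = 21976.66 mm², ΣAx_c = 1432966.24 mm³, ΣAy_c = 1745882.32 mm³.
x_c = 1432966.24/21976.66 = 65.20 mm; y_c = 1745882.32/21976.66 = 79.44 mm.

x_c = 65.20 mm, y_c = 79.44 mm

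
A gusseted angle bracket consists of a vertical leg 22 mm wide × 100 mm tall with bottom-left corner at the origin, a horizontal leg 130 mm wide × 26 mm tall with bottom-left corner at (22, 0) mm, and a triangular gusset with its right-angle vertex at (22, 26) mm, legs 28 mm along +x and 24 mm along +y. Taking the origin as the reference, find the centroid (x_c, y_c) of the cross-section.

vertical leg: A = 22 × 100 = 2200.00, centroid at (11.00, 50.00).
horizontal leg: A = 130 × 26 = 3380.00, centroid at (87.00, 13.00).
gusset: A = ½·28·24 = 336.00, centroid at (31.33, 34.00).
ΣA = 5916.00 mm², ΣAx_c = 328788.00 mm³, ΣAy_c = 165364.00 mm³.
x_c = 328788.00/5916.00 = 55.58 mm; y_c = 165364.00/5916.00 = 27.95 mm.

x_c = 55.58 mm, y_c = 27.95 mm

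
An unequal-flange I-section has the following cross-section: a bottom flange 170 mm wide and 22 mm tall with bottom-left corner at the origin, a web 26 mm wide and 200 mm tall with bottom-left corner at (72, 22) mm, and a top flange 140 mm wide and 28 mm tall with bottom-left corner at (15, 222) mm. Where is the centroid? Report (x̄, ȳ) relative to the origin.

x̄ = 85.00 mm, ȳ = 124.47 mm

bottom flange: A = 170 × 22 = 3740.00, centroid at (85.00, 11.00).
web: A = 26 × 200 = 5200.00, centroid at (85.00, 122.00).
top flange: A = 140 × 28 = 3920.00, centroid at (85.00, 236.00).
ΣA = 12860.00 mm², ΣAx̄ = 1093100.00 mm³, ΣAȳ = 1600660.00 mm³.
x̄ = 1093100.00/12860.00 = 85.00 mm; ȳ = 1600660.00/12860.00 = 124.47 mm.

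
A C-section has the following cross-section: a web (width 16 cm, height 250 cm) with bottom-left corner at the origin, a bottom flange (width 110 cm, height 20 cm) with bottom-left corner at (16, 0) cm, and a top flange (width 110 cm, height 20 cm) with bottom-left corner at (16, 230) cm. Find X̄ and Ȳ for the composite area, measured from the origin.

web: A = 16 × 250 = 4000.00, centroid at (8.00, 125.00).
bottom flange: A = 110 × 20 = 2200.00, centroid at (71.00, 10.00).
top flange: A = 110 × 20 = 2200.00, centroid at (71.00, 240.00).
ΣA = 8400.00 cm², ΣAX̄ = 344400.00 cm³, ΣAȲ = 1050000.00 cm³.
X̄ = 344400.00/8400.00 = 41.00 cm; Ȳ = 1050000.00/8400.00 = 125.00 cm.

X̄ = 41.00 cm, Ȳ = 125.00 cm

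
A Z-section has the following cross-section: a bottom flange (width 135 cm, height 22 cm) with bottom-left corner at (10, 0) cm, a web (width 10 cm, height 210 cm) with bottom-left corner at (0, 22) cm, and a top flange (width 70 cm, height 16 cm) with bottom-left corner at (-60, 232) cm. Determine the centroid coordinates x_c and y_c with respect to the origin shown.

bottom flange: A = 135 × 22 = 2970.00, centroid at (77.50, 11.00).
web: A = 10 × 210 = 2100.00, centroid at (5.00, 127.00).
top flange: A = 70 × 16 = 1120.00, centroid at (-25.00, 240.00).
ΣA = 6190.00 cm², ΣAx_c = 212675.00 cm³, ΣAy_c = 568170.00 cm³.
x_c = 212675.00/6190.00 = 34.36 cm; y_c = 568170.00/6190.00 = 91.79 cm.

x_c = 34.36 cm, y_c = 91.79 cm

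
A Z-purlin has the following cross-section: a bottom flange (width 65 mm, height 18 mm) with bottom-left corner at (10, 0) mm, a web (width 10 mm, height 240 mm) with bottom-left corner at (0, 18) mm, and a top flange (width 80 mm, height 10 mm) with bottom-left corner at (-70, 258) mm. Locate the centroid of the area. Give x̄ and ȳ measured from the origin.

x̄ = 8.63 mm, ȳ = 126.35 mm

Part | A | x̄ᵢ | ȳᵢ | A·x̄ᵢ | A·ȳᵢ
bottom flange | 1170.00 | 42.50 | 9.00 | 49725.00 | 10530.00
web | 2400.00 | 5.00 | 138.00 | 12000.00 | 331200.00
top flange | 800.00 | -30.00 | 263.00 | -24000.00 | 210400.00
Σ | 4370.00 |  |  | 37725.00 | 552130.00
x̄ = 37725.00 / 4370.00 = 8.63 mm
ȳ = 552130.00 / 4370.00 = 126.35 mm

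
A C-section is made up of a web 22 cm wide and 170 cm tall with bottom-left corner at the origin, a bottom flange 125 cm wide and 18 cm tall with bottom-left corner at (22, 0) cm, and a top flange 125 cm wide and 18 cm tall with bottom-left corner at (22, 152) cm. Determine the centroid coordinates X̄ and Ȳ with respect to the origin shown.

X̄ = 51.14 cm, Ȳ = 85.00 cm

web: A = 22 × 170 = 3740.00, centroid at (11.00, 85.00).
bottom flange: A = 125 × 18 = 2250.00, centroid at (84.50, 9.00).
top flange: A = 125 × 18 = 2250.00, centroid at (84.50, 161.00).
ΣA = 8240.00 cm², ΣAX̄ = 421390.00 cm³, ΣAȲ = 700400.00 cm³.
X̄ = 421390.00/8240.00 = 51.14 cm; Ȳ = 700400.00/8240.00 = 85.00 cm.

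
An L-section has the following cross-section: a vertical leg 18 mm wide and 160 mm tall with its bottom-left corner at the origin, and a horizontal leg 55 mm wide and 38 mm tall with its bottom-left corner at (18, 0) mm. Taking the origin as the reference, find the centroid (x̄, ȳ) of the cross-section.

vertical leg: A = 18 × 160 = 2880.00, centroid at (9.00, 80.00).
horizontal leg: A = 55 × 38 = 2090.00, centroid at (45.50, 19.00).
ΣA = 4970.00 mm²
ΣAx̄ = (2880.00)(9.00) + (2090.00)(45.50) = 121015.00 mm³
ΣAȳ = (2880.00)(80.00) + (2090.00)(19.00) = 270110.00 mm³
x̄ = 121015.00 / 4970.00 = 24.35 mm
ȳ = 270110.00 / 4970.00 = 54.35 mm

x̄ = 24.35 mm, ȳ = 54.35 mm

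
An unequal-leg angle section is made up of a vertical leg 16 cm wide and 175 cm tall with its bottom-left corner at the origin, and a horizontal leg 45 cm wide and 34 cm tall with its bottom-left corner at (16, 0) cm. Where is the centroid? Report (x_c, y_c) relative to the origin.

vertical leg: A = 16 × 175 = 2800.00, centroid at (8.00, 87.50).
horizontal leg: A = 45 × 34 = 1530.00, centroid at (38.50, 17.00).
ΣA = 4330.00 cm², ΣAx_c = 81305.00 cm³, ΣAy_c = 271010.00 cm³.
x_c = 81305.00/4330.00 = 18.78 cm; y_c = 271010.00/4330.00 = 62.59 cm.

x_c = 18.78 cm, y_c = 62.59 cm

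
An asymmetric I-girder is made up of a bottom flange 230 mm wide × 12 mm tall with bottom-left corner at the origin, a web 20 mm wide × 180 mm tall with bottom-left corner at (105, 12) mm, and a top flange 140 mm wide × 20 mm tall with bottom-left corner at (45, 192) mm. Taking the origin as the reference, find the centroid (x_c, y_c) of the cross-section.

bottom flange: A = 230 × 12 = 2760.00, centroid at (115.00, 6.00).
web: A = 20 × 180 = 3600.00, centroid at (115.00, 102.00).
top flange: A = 140 × 20 = 2800.00, centroid at (115.00, 202.00).
ΣA = 9160.00 mm²
ΣAx_c = (2760.00)(115.00) + (3600.00)(115.00) + (2800.00)(115.00) = 1053400.00 mm³
ΣAy_c = (2760.00)(6.00) + (3600.00)(102.00) + (2800.00)(202.00) = 949360.00 mm³
x_c = 1053400.00 / 9160.00 = 115.00 mm
y_c = 949360.00 / 9160.00 = 103.64 mm

x_c = 115.00 mm, y_c = 103.64 mm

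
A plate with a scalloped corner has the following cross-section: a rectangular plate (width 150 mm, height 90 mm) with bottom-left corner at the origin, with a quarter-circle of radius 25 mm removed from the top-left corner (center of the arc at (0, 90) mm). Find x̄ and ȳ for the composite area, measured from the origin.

plate: A = 150 × 90 = 13500.00, centroid at (75.00, 45.00).
removed quarter-circle: A = −¼π·25² = -490.87, centroid at (10.61, 79.39).
ΣA = 13009.13 mm², ΣAx̄ = 1007291.67 mm³, ΣAȳ = 568529.69 mm³.
x̄ = 1007291.67/13009.13 = 77.43 mm; ȳ = 568529.69/13009.13 = 43.70 mm.

x̄ = 77.43 mm, ȳ = 43.70 mm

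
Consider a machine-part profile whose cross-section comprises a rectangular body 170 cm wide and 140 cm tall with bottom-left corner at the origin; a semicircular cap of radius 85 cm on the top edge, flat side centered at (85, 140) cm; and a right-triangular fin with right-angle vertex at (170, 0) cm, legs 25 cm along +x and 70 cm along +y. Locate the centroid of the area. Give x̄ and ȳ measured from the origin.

rectangular body: A = 170 × 140 = 23800.00, centroid at (85.00, 70.00).
semicircular top: A = ½π·85² = 11349.00, centroid at (85.00, 176.08).
triangular fin: A = ½·25·70 = 875.00, centroid at (178.33, 23.33).
ΣA = 36024.00 cm², ΣAx̄ = 3143706.96 cm³, ΣAȳ = 3684693.82 cm³.
x̄ = 3143706.96/36024.00 = 87.27 cm; ȳ = 3684693.82/36024.00 = 102.28 cm.

x̄ = 87.27 cm, ȳ = 102.28 cm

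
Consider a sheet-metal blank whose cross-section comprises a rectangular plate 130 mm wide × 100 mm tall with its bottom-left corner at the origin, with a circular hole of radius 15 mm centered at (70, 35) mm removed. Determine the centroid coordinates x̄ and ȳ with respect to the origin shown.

x̄ = 64.71 mm, ȳ = 50.86 mm

plate: A = 130 × 100 = 13000.00, centroid at (65.00, 50.00).
hole: A = −π·15² = -706.86, centroid at (70.00, 35.00).
ΣA = 12293.14 mm²
ΣAx̄ = (13000.00)(65.00) + (-706.86)(70.00) = 795519.92 mm³
ΣAȳ = (13000.00)(50.00) + (-706.86)(35.00) = 625259.96 mm³
x̄ = 795519.92 / 12293.14 = 64.71 mm
ȳ = 625259.96 / 12293.14 = 50.86 mm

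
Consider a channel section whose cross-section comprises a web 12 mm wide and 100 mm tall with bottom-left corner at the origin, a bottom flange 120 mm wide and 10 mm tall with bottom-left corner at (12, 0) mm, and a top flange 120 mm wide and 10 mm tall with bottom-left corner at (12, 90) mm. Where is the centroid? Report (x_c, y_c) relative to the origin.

web: A = 12 × 100 = 1200.00, centroid at (6.00, 50.00).
bottom flange: A = 120 × 10 = 1200.00, centroid at (72.00, 5.00).
top flange: A = 120 × 10 = 1200.00, centroid at (72.00, 95.00).
ΣA = 3600.00 mm²
ΣAx_c = (1200.00)(6.00) + (1200.00)(72.00) + (1200.00)(72.00) = 180000.00 mm³
ΣAy_c = (1200.00)(50.00) + (1200.00)(5.00) + (1200.00)(95.00) = 180000.00 mm³
x_c = 180000.00 / 3600.00 = 50.00 mm
y_c = 180000.00 / 3600.00 = 50.00 mm

x_c = 50.00 mm, y_c = 50.00 mm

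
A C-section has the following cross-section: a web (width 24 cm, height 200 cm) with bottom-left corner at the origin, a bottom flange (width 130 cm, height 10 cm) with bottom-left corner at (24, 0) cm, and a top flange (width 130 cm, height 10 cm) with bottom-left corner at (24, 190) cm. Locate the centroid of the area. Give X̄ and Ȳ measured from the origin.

Part | A | x̄ᵢ | ȳᵢ | A·x̄ᵢ | A·ȳᵢ
web | 4800.00 | 12.00 | 100.00 | 57600.00 | 480000.00
bottom flange | 1300.00 | 89.00 | 5.00 | 115700.00 | 6500.00
top flange | 1300.00 | 89.00 | 195.00 | 115700.00 | 253500.00
Σ | 7400.00 |  |  | 289000.00 | 740000.00
X̄ = 289000.00 / 7400.00 = 39.05 cm
Ȳ = 740000.00 / 7400.00 = 100.00 cm

X̄ = 39.05 cm, Ȳ = 100.00 cm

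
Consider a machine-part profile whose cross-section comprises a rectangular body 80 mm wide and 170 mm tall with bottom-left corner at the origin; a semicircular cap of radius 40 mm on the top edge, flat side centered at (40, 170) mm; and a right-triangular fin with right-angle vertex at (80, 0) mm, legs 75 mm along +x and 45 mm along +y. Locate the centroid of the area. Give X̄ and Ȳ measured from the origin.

rectangular body: A = 80 × 170 = 13600.00, centroid at (40.00, 85.00).
semicircular top: A = ½π·40² = 2513.27, centroid at (40.00, 186.98).
triangular fin: A = ½·75·45 = 1687.50, centroid at (105.00, 15.00).
ΣA = 17800.77 mm², ΣAX̄ = 821718.46 mm³, ΣAȲ = 1651235.77 mm³.
X̄ = 821718.46/17800.77 = 46.16 mm; Ȳ = 1651235.77/17800.77 = 92.76 mm.

X̄ = 46.16 mm, Ȳ = 92.76 mm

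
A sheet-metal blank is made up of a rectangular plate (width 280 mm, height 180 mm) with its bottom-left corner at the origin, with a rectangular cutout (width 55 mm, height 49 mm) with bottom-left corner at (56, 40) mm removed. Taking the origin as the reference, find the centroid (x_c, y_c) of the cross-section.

x_c = 143.19 mm, y_c = 91.44 mm

Part | A | x̄ᵢ | ȳᵢ | A·x̄ᵢ | A·ȳᵢ
plate | 50400.00 | 140.00 | 90.00 | 7056000.00 | 4536000.00
hole | -2695.00 | 83.50 | 64.50 | -225032.50 | -173827.50
Σ | 47705.00 |  |  | 6830967.50 | 4362172.50
x_c = 6830967.50 / 47705.00 = 143.19 mm
y_c = 4362172.50 / 47705.00 = 91.44 mm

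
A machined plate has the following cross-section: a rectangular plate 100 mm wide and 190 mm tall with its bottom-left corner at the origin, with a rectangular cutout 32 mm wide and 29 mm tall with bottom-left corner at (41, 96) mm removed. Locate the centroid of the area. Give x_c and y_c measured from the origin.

x_c = 49.64 mm, y_c = 94.20 mm

plate: A = 100 × 190 = 19000.00, centroid at (50.00, 95.00).
hole: A = −(32 × 29) = -928.00, centroid at (57.00, 110.50).
ΣA = 18072.00 mm²
ΣAx_c = (19000.00)(50.00) + (-928.00)(57.00) = 897104.00 mm³
ΣAy_c = (19000.00)(95.00) + (-928.00)(110.50) = 1702456.00 mm³
x_c = 897104.00 / 18072.00 = 49.64 mm
y_c = 1702456.00 / 18072.00 = 94.20 mm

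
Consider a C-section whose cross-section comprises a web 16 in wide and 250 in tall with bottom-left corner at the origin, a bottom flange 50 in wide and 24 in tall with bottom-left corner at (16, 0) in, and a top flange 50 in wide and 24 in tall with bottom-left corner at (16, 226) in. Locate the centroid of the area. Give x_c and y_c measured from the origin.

x_c = 20.38 in, y_c = 125.00 in

Part | A | x̄ᵢ | ȳᵢ | A·x̄ᵢ | A·ȳᵢ
web | 4000.00 | 8.00 | 125.00 | 32000.00 | 500000.00
bottom flange | 1200.00 | 41.00 | 12.00 | 49200.00 | 14400.00
top flange | 1200.00 | 41.00 | 238.00 | 49200.00 | 285600.00
Σ | 6400.00 |  |  | 130400.00 | 800000.00
x_c = 130400.00 / 6400.00 = 20.38 in
y_c = 800000.00 / 6400.00 = 125.00 in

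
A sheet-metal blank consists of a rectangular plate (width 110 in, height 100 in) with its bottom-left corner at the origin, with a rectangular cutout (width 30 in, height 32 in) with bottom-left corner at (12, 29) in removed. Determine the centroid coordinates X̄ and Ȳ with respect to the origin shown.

X̄ = 57.68 in, Ȳ = 50.48 in

plate: A = 110 × 100 = 11000.00, centroid at (55.00, 50.00).
hole: A = −(30 × 32) = -960.00, centroid at (27.00, 45.00).
ΣA = 10040.00 in²
ΣAX̄ = (11000.00)(55.00) + (-960.00)(27.00) = 579080.00 in³
ΣAȲ = (11000.00)(50.00) + (-960.00)(45.00) = 506800.00 in³
X̄ = 579080.00 / 10040.00 = 57.68 in
Ȳ = 506800.00 / 10040.00 = 50.48 in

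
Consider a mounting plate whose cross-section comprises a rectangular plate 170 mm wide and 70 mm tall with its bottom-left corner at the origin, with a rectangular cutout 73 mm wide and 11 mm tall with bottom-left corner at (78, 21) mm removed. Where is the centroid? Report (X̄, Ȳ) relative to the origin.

Part | A | x̄ᵢ | ȳᵢ | A·x̄ᵢ | A·ȳᵢ
plate | 11900.00 | 85.00 | 35.00 | 1011500.00 | 416500.00
hole | -803.00 | 114.50 | 26.50 | -91943.50 | -21279.50
Σ | 11097.00 |  |  | 919556.50 | 395220.50
X̄ = 919556.50 / 11097.00 = 82.87 mm
Ȳ = 395220.50 / 11097.00 = 35.62 mm

X̄ = 82.87 mm, Ȳ = 35.62 mm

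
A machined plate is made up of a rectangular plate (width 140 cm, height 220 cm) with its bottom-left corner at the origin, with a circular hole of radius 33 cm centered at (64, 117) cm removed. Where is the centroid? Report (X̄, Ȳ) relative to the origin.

X̄ = 70.75 cm, Ȳ = 109.13 cm

plate: A = 140 × 220 = 30800.00, centroid at (70.00, 110.00).
hole: A = −π·33² = -3421.19, centroid at (64.00, 117.00).
ΣA = 27378.81 cm², ΣAX̄ = 1937043.56 cm³, ΣAȲ = 2987720.26 cm³.
X̄ = 1937043.56/27378.81 = 70.75 cm; Ȳ = 2987720.26/27378.81 = 109.13 cm.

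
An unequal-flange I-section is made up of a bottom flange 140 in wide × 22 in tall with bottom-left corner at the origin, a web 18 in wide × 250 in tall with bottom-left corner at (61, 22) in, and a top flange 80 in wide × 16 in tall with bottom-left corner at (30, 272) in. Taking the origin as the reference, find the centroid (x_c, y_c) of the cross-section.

x_c = 70.00 in, y_c = 118.94 in

Part | A | x̄ᵢ | ȳᵢ | A·x̄ᵢ | A·ȳᵢ
bottom flange | 3080.00 | 70.00 | 11.00 | 215600.00 | 33880.00
web | 4500.00 | 70.00 | 147.00 | 315000.00 | 661500.00
top flange | 1280.00 | 70.00 | 280.00 | 89600.00 | 358400.00
Σ | 8860.00 |  |  | 620200.00 | 1053780.00
x_c = 620200.00 / 8860.00 = 70.00 in
y_c = 1053780.00 / 8860.00 = 118.94 in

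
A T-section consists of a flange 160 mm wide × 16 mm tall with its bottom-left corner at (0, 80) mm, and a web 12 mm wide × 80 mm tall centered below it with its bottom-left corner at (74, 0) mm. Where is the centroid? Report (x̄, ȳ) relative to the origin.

x̄ = 80.00 mm, ȳ = 74.91 mm

Part | A | x̄ᵢ | ȳᵢ | A·x̄ᵢ | A·ȳᵢ
web | 960.00 | 80.00 | 40.00 | 76800.00 | 38400.00
flange | 2560.00 | 80.00 | 88.00 | 204800.00 | 225280.00
Σ | 3520.00 |  |  | 281600.00 | 263680.00
x̄ = 281600.00 / 3520.00 = 80.00 mm
ȳ = 263680.00 / 3520.00 = 74.91 mm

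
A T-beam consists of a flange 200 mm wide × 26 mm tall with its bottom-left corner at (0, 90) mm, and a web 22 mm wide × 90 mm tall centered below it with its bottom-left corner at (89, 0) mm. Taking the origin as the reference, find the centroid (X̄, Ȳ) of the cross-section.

web: A = 22 × 90 = 1980.00, centroid at (100.00, 45.00).
flange: A = 200 × 26 = 5200.00, centroid at (100.00, 103.00).
ΣA = 7180.00 mm², ΣAX̄ = 718000.00 mm³, ΣAȲ = 624700.00 mm³.
X̄ = 718000.00/7180.00 = 100.00 mm; Ȳ = 624700.00/7180.00 = 87.01 mm.

X̄ = 100.00 mm, Ȳ = 87.01 mm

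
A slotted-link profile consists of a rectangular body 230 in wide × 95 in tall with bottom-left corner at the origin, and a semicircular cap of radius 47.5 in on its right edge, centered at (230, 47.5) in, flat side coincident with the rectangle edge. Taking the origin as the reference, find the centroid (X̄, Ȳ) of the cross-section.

X̄ = 133.86 in, Ȳ = 47.50 in

rectangular body: A = 230 × 95 = 21850.00, centroid at (115.00, 47.50).
semicircular end: A = ½π·47.5² = 3544.11, centroid at (250.16, 47.50).
ΣA = 25394.11 in²
ΣAX̄ = (21850.00)(115.00) + (3544.11)(250.16) = 3399343.04 in³
ΣAȲ = (21850.00)(47.50) + (3544.11)(47.50) = 1206220.19 in³
X̄ = 3399343.04 / 25394.11 = 133.86 in
Ȳ = 1206220.19 / 25394.11 = 47.50 in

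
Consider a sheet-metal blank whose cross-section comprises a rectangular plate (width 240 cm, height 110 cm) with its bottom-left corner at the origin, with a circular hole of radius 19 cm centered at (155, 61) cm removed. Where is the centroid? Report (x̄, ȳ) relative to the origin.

Part | A | x̄ᵢ | ȳᵢ | A·x̄ᵢ | A·ȳᵢ
plate | 26400.00 | 120.00 | 55.00 | 3168000.00 | 1452000.00
hole | -1134.11 | 155.00 | 61.00 | -175787.82 | -69181.01
Σ | 25265.89 |  |  | 2992212.18 | 1382818.99
x̄ = 2992212.18 / 25265.89 = 118.43 cm
ȳ = 1382818.99 / 25265.89 = 54.73 cm

x̄ = 118.43 cm, ȳ = 54.73 cm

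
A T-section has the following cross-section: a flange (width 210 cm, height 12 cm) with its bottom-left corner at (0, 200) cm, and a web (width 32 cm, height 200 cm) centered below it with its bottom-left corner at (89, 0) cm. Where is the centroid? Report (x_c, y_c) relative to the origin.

web: A = 32 × 200 = 6400.00, centroid at (105.00, 100.00).
flange: A = 210 × 12 = 2520.00, centroid at (105.00, 206.00).
ΣA = 8920.00 cm², ΣAx_c = 936600.00 cm³, ΣAy_c = 1159120.00 cm³.
x_c = 936600.00/8920.00 = 105.00 cm; y_c = 1159120.00/8920.00 = 129.95 cm.

x_c = 105.00 cm, y_c = 129.95 cm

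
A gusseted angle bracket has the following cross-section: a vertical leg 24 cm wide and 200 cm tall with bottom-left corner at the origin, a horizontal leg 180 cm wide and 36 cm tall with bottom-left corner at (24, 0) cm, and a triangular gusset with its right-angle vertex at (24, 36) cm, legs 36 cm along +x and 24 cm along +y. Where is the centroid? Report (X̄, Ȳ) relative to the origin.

X̄ = 69.32 cm, Ȳ = 52.57 cm

vertical leg: A = 24 × 200 = 4800.00, centroid at (12.00, 100.00).
horizontal leg: A = 180 × 36 = 6480.00, centroid at (114.00, 18.00).
gusset: A = ½·36·24 = 432.00, centroid at (36.00, 44.00).
ΣA = 11712.00 cm², ΣAX̄ = 811872.00 cm³, ΣAȲ = 615648.00 cm³.
X̄ = 811872.00/11712.00 = 69.32 cm; Ȳ = 615648.00/11712.00 = 52.57 cm.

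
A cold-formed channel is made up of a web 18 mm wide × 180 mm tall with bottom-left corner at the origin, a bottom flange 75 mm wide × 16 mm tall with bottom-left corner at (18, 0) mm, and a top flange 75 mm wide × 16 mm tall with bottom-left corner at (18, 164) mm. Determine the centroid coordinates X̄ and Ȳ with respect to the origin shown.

X̄ = 28.79 mm, Ȳ = 90.00 mm

web: A = 18 × 180 = 3240.00, centroid at (9.00, 90.00).
bottom flange: A = 75 × 16 = 1200.00, centroid at (55.50, 8.00).
top flange: A = 75 × 16 = 1200.00, centroid at (55.50, 172.00).
ΣA = 5640.00 mm², ΣAX̄ = 162360.00 mm³, ΣAȲ = 507600.00 mm³.
X̄ = 162360.00/5640.00 = 28.79 mm; Ȳ = 507600.00/5640.00 = 90.00 mm.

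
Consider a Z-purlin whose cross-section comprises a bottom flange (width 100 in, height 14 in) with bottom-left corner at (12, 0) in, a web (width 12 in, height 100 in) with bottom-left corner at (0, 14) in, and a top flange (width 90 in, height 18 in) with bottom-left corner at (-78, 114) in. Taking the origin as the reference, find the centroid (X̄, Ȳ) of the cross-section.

X̄ = 9.61 in, Ȳ = 67.74 in

bottom flange: A = 100 × 14 = 1400.00, centroid at (62.00, 7.00).
web: A = 12 × 100 = 1200.00, centroid at (6.00, 64.00).
top flange: A = 90 × 18 = 1620.00, centroid at (-33.00, 123.00).
ΣA = 4220.00 in², ΣAX̄ = 40540.00 in³, ΣAȲ = 285860.00 in³.
X̄ = 40540.00/4220.00 = 9.61 in; Ȳ = 285860.00/4220.00 = 67.74 in.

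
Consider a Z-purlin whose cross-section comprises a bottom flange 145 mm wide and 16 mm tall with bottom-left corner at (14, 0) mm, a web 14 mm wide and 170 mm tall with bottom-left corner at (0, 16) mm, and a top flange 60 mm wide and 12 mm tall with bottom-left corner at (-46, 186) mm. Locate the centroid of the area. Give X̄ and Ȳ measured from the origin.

Part | A | x̄ᵢ | ȳᵢ | A·x̄ᵢ | A·ȳᵢ
bottom flange | 2320.00 | 86.50 | 8.00 | 200680.00 | 18560.00
web | 2380.00 | 7.00 | 101.00 | 16660.00 | 240380.00
top flange | 720.00 | -16.00 | 192.00 | -11520.00 | 138240.00
Σ | 5420.00 |  |  | 205820.00 | 397180.00
X̄ = 205820.00 / 5420.00 = 37.97 mm
Ȳ = 397180.00 / 5420.00 = 73.28 mm

X̄ = 37.97 mm, Ȳ = 73.28 mm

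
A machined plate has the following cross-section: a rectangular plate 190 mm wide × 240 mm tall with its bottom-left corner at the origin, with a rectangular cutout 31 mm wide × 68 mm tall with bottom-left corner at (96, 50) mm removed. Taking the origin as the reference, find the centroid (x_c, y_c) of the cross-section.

plate: A = 190 × 240 = 45600.00, centroid at (95.00, 120.00).
hole: A = −(31 × 68) = -2108.00, centroid at (111.50, 84.00).
ΣA = 43492.00 mm²
ΣAx_c = (45600.00)(95.00) + (-2108.00)(111.50) = 4096958.00 mm³
ΣAy_c = (45600.00)(120.00) + (-2108.00)(84.00) = 5294928.00 mm³
x_c = 4096958.00 / 43492.00 = 94.20 mm
y_c = 5294928.00 / 43492.00 = 121.74 mm

x_c = 94.20 mm, y_c = 121.74 mm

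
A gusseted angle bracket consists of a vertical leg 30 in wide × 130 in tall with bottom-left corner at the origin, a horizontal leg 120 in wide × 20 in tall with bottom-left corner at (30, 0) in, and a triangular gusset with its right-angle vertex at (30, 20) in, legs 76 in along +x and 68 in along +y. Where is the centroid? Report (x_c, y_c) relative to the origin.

x_c = 46.99 in, y_c = 43.65 in

Part | A | x̄ᵢ | ȳᵢ | A·x̄ᵢ | A·ȳᵢ
vertical leg | 3900.00 | 15.00 | 65.00 | 58500.00 | 253500.00
horizontal leg | 2400.00 | 90.00 | 10.00 | 216000.00 | 24000.00
gusset | 2584.00 | 55.33 | 42.67 | 142981.33 | 110250.67
Σ | 8884.00 |  |  | 417481.33 | 387750.67
x_c = 417481.33 / 8884.00 = 46.99 in
y_c = 387750.67 / 8884.00 = 43.65 in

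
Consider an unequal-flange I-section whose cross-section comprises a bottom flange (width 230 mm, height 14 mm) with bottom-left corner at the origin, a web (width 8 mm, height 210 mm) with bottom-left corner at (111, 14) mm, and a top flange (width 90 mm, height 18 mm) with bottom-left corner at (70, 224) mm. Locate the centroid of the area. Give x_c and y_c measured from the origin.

x_c = 115.00 mm, y_c = 92.01 mm

bottom flange: A = 230 × 14 = 3220.00, centroid at (115.00, 7.00).
web: A = 8 × 210 = 1680.00, centroid at (115.00, 119.00).
top flange: A = 90 × 18 = 1620.00, centroid at (115.00, 233.00).
ΣA = 6520.00 mm², ΣAx_c = 749800.00 mm³, ΣAy_c = 599920.00 mm³.
x_c = 749800.00/6520.00 = 115.00 mm; y_c = 599920.00/6520.00 = 92.01 mm.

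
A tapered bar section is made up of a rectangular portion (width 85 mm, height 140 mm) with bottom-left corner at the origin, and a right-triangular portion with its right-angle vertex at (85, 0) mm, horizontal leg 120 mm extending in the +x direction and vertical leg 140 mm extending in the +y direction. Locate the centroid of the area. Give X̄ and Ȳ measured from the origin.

X̄ = 76.64 mm, Ȳ = 60.34 mm

rectangular portion: A = 85 × 140 = 11900.00, centroid at (42.50, 70.00).
triangular portion: A = ½·120·140 = 8400.00, centroid at (125.00, 46.67).
ΣA = 20300.00 mm², ΣAX̄ = 1555750.00 mm³, ΣAȲ = 1225000.00 mm³.
X̄ = 1555750.00/20300.00 = 76.64 mm; Ȳ = 1225000.00/20300.00 = 60.34 mm.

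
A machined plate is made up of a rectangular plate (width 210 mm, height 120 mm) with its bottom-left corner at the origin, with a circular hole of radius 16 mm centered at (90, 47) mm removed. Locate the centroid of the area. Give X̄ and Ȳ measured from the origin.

X̄ = 105.49 mm, Ȳ = 60.43 mm

Part | A | x̄ᵢ | ȳᵢ | A·x̄ᵢ | A·ȳᵢ
plate | 25200.00 | 105.00 | 60.00 | 2646000.00 | 1512000.00
hole | -804.25 | 90.00 | 47.00 | -72382.29 | -37799.64
Σ | 24395.75 |  |  | 2573617.71 | 1474200.36
X̄ = 2573617.71 / 24395.75 = 105.49 mm
Ȳ = 1474200.36 / 24395.75 = 60.43 mm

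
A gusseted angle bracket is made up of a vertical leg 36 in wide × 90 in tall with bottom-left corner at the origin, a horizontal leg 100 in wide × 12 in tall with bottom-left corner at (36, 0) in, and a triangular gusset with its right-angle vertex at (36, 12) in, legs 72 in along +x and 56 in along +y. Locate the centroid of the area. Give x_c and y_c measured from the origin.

vertical leg: A = 36 × 90 = 3240.00, centroid at (18.00, 45.00).
horizontal leg: A = 100 × 12 = 1200.00, centroid at (86.00, 6.00).
gusset: A = ½·72·56 = 2016.00, centroid at (60.00, 30.67).
ΣA = 6456.00 in², ΣAx_c = 282480.00 in³, ΣAy_c = 214824.00 in³.
x_c = 282480.00/6456.00 = 43.75 in; y_c = 214824.00/6456.00 = 33.28 in.

x_c = 43.75 in, y_c = 33.28 in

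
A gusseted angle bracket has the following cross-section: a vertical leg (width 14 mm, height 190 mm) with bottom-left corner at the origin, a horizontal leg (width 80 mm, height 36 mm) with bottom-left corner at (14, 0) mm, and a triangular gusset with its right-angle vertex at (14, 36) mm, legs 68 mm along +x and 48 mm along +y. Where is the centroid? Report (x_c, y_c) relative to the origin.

x_c = 32.62 mm, y_c = 54.30 mm

Part | A | x̄ᵢ | ȳᵢ | A·x̄ᵢ | A·ȳᵢ
vertical leg | 2660.00 | 7.00 | 95.00 | 18620.00 | 252700.00
horizontal leg | 2880.00 | 54.00 | 18.00 | 155520.00 | 51840.00
gusset | 1632.00 | 36.67 | 52.00 | 59840.00 | 84864.00
Σ | 7172.00 |  |  | 233980.00 | 389404.00
x_c = 233980.00 / 7172.00 = 32.62 mm
y_c = 389404.00 / 7172.00 = 54.30 mm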